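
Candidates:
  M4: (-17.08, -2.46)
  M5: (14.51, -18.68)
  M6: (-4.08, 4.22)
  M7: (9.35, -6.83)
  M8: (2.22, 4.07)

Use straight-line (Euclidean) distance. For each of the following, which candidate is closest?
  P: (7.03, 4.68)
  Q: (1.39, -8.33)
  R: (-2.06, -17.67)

P at (7.03, 4.68):
  M4: 25.15
  M5: 24.53
  M6: 11.12
  M7: 11.74
  M8: 4.85
  → nearest: M8 (4.85)
Q at (1.39, -8.33):
  M4: 19.38
  M5: 16.71
  M6: 13.69
  M7: 8.10
  M8: 12.43
  → nearest: M7 (8.10)
R at (-2.06, -17.67):
  M4: 21.38
  M5: 16.60
  M6: 21.98
  M7: 15.74
  M8: 22.16
  → nearest: M7 (15.74)

P→M8; Q→M7; R→M7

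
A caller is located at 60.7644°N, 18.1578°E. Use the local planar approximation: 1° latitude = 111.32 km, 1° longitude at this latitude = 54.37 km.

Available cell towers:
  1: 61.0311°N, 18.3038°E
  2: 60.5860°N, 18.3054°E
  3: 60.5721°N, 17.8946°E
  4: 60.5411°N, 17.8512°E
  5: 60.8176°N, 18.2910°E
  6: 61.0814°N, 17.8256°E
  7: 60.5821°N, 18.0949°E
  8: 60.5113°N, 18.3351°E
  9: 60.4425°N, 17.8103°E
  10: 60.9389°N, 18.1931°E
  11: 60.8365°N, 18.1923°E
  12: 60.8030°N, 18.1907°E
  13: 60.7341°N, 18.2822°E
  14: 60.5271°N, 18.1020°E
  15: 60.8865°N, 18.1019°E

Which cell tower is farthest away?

9

Distances from 60.7644°N, 18.1578°E:
1: √((0.2667·111.32)² + (0.1460·54.37)²) = √(881.439334 + 63.012162) = 30.7319 km
2: √((-0.1784·111.32)² + (0.1476·54.37)²) = √(394.399264 + 64.400818) = 21.4196 km
3: √((-0.1923·111.32)² + (-0.2632·54.37)²) = √(458.252628 + 204.781366) = 25.7494 km
4: √((-0.2233·111.32)² + (-0.3066·54.37)²) = √(617.908033 + 277.883632) = 29.9298 km
5: √((0.0532·111.32)² + (0.1332·54.37)²) = √(35.072737 + 52.447781) = 9.3552 km
6: √((0.3170·111.32)² + (-0.3322·54.37)²) = √(1245.273998 + 326.225513) = 39.6421 km
7: √((-0.1823·111.32)² + (-0.0629·54.37)²) = √(411.831662 + 11.695531) = 20.5798 km
8: √((-0.2531·111.32)² + (0.1773·54.37)²) = √(793.835809 + 92.925763) = 29.7785 km
9: √((-0.3219·111.32)² + (-0.3475·54.37)²) = √(1284.068963 + 356.967176) = 40.5097 km
10: √((0.1745·111.32)² + (0.0353·54.37)²) = √(377.343834 + 3.683563) = 19.5199 km
11: √((0.0721·111.32)² + (0.0345·54.37)²) = √(64.419437 + 3.518494) = 8.2424 km
12: √((0.0386·111.32)² + (0.0329·54.37)²) = √(18.463796 + 3.199709) = 4.6544 km
13: √((-0.0303·111.32)² + (0.1244·54.37)²) = √(11.377102 + 45.746664) = 7.5580 km
14: √((-0.2373·111.32)² + (-0.0558·54.37)²) = √(697.817524 + 9.204222) = 26.5899 km
15: √((0.1221·111.32)² + (-0.0559·54.37)²) = √(184.747140 + 9.237241) = 13.9278 km
Maximum: 9 at 40.5097 km.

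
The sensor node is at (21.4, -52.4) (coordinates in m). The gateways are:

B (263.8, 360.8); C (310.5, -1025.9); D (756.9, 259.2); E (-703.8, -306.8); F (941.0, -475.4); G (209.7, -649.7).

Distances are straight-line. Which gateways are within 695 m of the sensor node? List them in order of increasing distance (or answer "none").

Distances from (21.4, -52.4):
B: √((242.4)² + (413.2)²) = √(58757.760 + 170734.240) = 479.1 m
C: √((289.1)² + (-973.5)²) = √(83578.810 + 947702.250) = 1015.5 m
D: √((735.5)² + (311.6)²) = √(540960.250 + 97094.560) = 798.8 m
E: √((-725.2)² + (-254.4)²) = √(525915.040 + 64719.360) = 768.5 m
F: √((919.6)² + (-423.0)²) = √(845664.160 + 178929.000) = 1012.2 m
G: √((188.3)² + (-597.3)²) = √(35456.890 + 356767.290) = 626.3 m
Threshold 695 m: B (479.1 m), G (626.3 m) are within range.

B, G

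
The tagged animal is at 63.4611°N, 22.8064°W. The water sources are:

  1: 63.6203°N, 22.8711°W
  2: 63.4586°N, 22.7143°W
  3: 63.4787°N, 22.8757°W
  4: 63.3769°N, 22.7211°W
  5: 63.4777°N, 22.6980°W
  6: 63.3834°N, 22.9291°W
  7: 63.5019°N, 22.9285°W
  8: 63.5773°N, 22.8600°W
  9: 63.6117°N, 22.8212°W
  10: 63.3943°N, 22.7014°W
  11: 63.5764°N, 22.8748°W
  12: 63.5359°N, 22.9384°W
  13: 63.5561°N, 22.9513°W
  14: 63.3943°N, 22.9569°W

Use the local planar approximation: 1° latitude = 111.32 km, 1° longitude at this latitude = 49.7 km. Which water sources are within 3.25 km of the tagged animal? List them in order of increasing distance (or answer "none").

Distances from 63.4611°N, 22.8064°W:
1: 18.0115 km
2: 4.5858 km
3: 3.9625 km
4: 10.2873 km
5: 5.6956 km
6: 10.5831 km
7: 7.5798 km
8: 13.2068 km
9: 16.7809 km
10: 9.0846 km
11: 13.2778 km
12: 10.6006 km
13: 12.7946 km
14: 10.5473 km
Threshold 3.25 km: none within range.

none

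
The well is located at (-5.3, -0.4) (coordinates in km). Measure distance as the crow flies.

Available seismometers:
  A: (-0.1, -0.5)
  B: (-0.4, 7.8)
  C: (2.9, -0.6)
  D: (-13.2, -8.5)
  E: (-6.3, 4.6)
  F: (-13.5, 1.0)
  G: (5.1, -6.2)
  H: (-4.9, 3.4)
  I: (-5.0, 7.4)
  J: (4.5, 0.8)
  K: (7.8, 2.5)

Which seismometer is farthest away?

Distances from (-5.3, -0.4):
A: √((5.2)² + (-0.1)²) = √(27.040 + 0.010) = 5.2 km
B: √((4.9)² + (8.2)²) = √(24.010 + 67.240) = 9.6 km
C: √((8.2)² + (-0.2)²) = √(67.240 + 0.040) = 8.2 km
D: √((-7.9)² + (-8.1)²) = √(62.410 + 65.610) = 11.3 km
E: √((-1.0)² + (5.0)²) = √(1.000 + 25.000) = 5.1 km
F: √((-8.2)² + (1.4)²) = √(67.240 + 1.960) = 8.3 km
G: √((10.4)² + (-5.8)²) = √(108.160 + 33.640) = 11.9 km
H: √((0.4)² + (3.8)²) = √(0.160 + 14.440) = 3.8 km
I: √((0.3)² + (7.8)²) = √(0.090 + 60.840) = 7.8 km
J: √((9.8)² + (1.2)²) = √(96.040 + 1.440) = 9.9 km
K: √((13.1)² + (2.9)²) = √(171.610 + 8.410) = 13.4 km
Maximum: K at 13.4 km.

K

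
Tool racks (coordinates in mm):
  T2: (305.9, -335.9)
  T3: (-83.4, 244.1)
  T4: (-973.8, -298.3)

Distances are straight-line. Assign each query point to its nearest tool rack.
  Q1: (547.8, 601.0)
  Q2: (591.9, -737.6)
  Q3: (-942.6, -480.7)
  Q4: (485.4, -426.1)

Q1→T3; Q2→T2; Q3→T4; Q4→T2

Q1 at (547.8, 601.0):
  T2: 967.6 mm
  T3: 725.1 mm
  T4: 1767.5 mm
  → nearest: T3 (725.1 mm)
Q2 at (591.9, -737.6):
  T2: 493.1 mm
  T3: 1191.5 mm
  T4: 1626.2 mm
  → nearest: T2 (493.1 mm)
Q3 at (-942.6, -480.7):
  T2: 1256.9 mm
  T3: 1124.1 mm
  T4: 185.0 mm
  → nearest: T4 (185.0 mm)
Q4 at (485.4, -426.1):
  T2: 200.9 mm
  T3: 879.0 mm
  T4: 1464.8 mm
  → nearest: T2 (200.9 mm)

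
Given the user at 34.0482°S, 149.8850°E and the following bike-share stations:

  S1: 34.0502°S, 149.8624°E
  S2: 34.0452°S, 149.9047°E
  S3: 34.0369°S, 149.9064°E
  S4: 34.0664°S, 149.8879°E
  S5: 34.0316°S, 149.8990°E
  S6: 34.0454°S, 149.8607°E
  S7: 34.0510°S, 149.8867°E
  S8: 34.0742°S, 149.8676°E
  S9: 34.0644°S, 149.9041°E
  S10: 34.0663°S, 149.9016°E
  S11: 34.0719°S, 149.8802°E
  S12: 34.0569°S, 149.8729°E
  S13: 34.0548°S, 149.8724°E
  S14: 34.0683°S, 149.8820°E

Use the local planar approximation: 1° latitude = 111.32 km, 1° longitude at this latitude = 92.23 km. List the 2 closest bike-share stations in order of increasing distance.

S7, S13

Distances from 34.0482°S, 149.8850°E:
S1: 2.0963 km
S2: 1.8474 km
S3: 2.3405 km
S4: 2.0436 km
S5: 2.2543 km
S6: 2.2628 km
S7: 0.3489 km
S8: 3.3095 km
S9: 2.5210 km
S10: 2.5306 km
S11: 2.6752 km
S12: 1.4776 km
S13: 1.3749 km
S14: 2.2546 km
Sorted: S7 (0.3489 km) < S13 (1.3749 km) < S12 (1.4776 km) < S2 (1.8474 km) < …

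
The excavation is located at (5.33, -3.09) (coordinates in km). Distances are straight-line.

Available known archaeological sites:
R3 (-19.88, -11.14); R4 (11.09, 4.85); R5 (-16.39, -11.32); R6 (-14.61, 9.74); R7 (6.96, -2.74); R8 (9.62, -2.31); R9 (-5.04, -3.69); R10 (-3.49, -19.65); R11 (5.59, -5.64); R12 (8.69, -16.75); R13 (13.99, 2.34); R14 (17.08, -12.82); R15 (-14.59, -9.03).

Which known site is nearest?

R7

Distances from (5.33, -3.09):
R3: 26.46 km
R4: 9.81 km
R5: 23.23 km
R6: 23.71 km
R7: 1.67 km
R8: 4.36 km
R9: 10.39 km
R10: 18.76 km
R11: 2.56 km
R12: 14.07 km
R13: 10.22 km
R14: 15.26 km
R15: 20.79 km
Minimum: R7 at 1.67 km.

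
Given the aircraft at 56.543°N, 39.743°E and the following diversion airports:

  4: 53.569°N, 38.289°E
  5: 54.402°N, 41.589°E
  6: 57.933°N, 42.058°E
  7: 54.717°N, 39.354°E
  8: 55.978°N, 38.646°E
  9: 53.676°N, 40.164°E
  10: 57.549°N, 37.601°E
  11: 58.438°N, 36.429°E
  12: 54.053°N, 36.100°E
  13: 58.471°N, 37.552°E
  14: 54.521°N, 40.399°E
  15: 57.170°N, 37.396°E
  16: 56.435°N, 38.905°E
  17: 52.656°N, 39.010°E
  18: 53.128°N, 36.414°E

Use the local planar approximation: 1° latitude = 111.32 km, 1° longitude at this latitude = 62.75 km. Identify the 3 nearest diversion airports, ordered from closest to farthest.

16, 8, 15

Distances from 56.543°N, 39.743°E:
4: √((-2.974·111.32)² + (-1.454·62.75)²) = √(109604.48447 + 8324.46388) = 343.408 km
5: √((-2.141·111.32)² + (1.846·62.75)²) = √(56804.10610 + 13418.09473) = 264.995 km
6: √((1.390·111.32)² + (2.315·62.75)²) = √(23942.85833 + 21102.28339) = 212.238 km
7: √((-1.826·111.32)² + (-0.389·62.75)²) = √(41318.82299 + 595.83590) = 204.731 km
8: √((-0.565·111.32)² + (-1.097·62.75)²) = √(3955.88166 + 4738.49815) = 93.244 km
9: √((-2.867·111.32)² + (0.421·62.75)²) = √(101859.55657 + 697.89752) = 320.246 km
10: √((1.006·111.32)² + (-2.142·62.75)²) = √(12541.29423 + 18066.18251) = 174.950 km
11: √((1.895·111.32)² + (-3.314·62.75)²) = √(44500.49316 + 43244.65816) = 296.218 km
12: √((-2.490·111.32)² + (-3.643·62.75)²) = √(76832.52209 + 52257.15990) = 359.291 km
13: √((1.928·111.32)² + (-2.191·62.75)²) = √(46063.87346 + 18902.19397) = 254.884 km
14: √((-2.022·111.32)² + (0.656·62.75)²) = √(50665.07593 + 1694.47490) = 228.822 km
15: √((0.627·111.32)² + (-2.347·62.75)²) = √(4871.71055 + 21689.70471) = 162.977 km
16: √((-0.108·111.32)² + (-0.838·62.75)²) = √(144.54195 + 2765.12964) = 53.941 km
17: √((-3.887·111.32)² + (-0.733·62.75)²) = √(187230.01694 + 2115.60902) = 435.139 km
18: √((-3.415·111.32)² + (-3.329·62.75)²) = √(144519.95290 + 43637.01658) = 433.771 km
Sorted: 16 (53.941 km) < 8 (93.244 km) < 15 (162.977 km) < 10 (174.950 km) < 7 (204.731 km) < …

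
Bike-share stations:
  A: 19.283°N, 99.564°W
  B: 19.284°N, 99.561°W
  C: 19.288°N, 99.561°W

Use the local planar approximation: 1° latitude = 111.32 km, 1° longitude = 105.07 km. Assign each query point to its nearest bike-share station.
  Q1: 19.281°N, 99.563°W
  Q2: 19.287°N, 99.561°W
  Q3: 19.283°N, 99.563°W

Q1→A; Q2→C; Q3→A

Q1 at 19.281°N, 99.563°W:
  A: √((0.002·111.32)² + (-0.001·105.07)²) = √(0.04957 + 0.01104) = 0.246 km
  B: √((0.003·111.32)² + (0.002·105.07)²) = √(0.11153 + 0.04416) = 0.395 km
  C: √((0.007·111.32)² + (0.002·105.07)²) = √(0.60721 + 0.04416) = 0.807 km
  → nearest: A (0.246 km)
Q2 at 19.287°N, 99.561°W:
  A: √((-0.004·111.32)² + (-0.003·105.07)²) = √(0.19827 + 0.09936) = 0.546 km
  B: √((-0.003·111.32)² + (0.000·105.07)²) = √(0.11153 + 0.00000) = 0.334 km
  C: √((0.001·111.32)² + (0.000·105.07)²) = √(0.01239 + 0.00000) = 0.111 km
  → nearest: C (0.111 km)
Q3 at 19.283°N, 99.563°W:
  A: √((0.000·111.32)² + (-0.001·105.07)²) = √(0.00000 + 0.01104) = 0.105 km
  B: √((0.001·111.32)² + (0.002·105.07)²) = √(0.01239 + 0.04416) = 0.238 km
  C: √((0.005·111.32)² + (0.002·105.07)²) = √(0.30980 + 0.04416) = 0.595 km
  → nearest: A (0.105 km)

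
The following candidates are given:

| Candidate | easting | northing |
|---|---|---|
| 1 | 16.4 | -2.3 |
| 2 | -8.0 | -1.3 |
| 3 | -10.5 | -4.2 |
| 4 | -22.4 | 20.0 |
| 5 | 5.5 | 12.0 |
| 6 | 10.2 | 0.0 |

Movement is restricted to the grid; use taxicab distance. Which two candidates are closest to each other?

2 and 3

Pairwise distances:
2–3: |-2.5| + |-2.9| = 2.5 + 2.9 = 5.4
1–6: |-6.2| + |2.3| = 6.2 + 2.3 = 8.5
5–6: |4.7| + |-12.0| = 4.7 + 12.0 = 16.7
2–6: |18.2| + |1.3| = 18.2 + 1.3 = 19.5
3–6: |20.7| + |4.2| = 20.7 + 4.2 = 24.9
1–5: |-10.9| + |14.3| = 10.9 + 14.3 = 25.2
1–2: |-24.4| + |1.0| = 24.4 + 1.0 = 25.4
2–5: |13.5| + |13.3| = 13.5 + 13.3 = 26.8
1–3: |-26.9| + |-1.9| = 26.9 + 1.9 = 28.8
3–5: |16.0| + |16.2| = 16.0 + 16.2 = 32.2
2–4: |-14.4| + |21.3| = 14.4 + 21.3 = 35.7
4–5: |27.9| + |-8.0| = 27.9 + 8.0 = 35.9
3–4: |-11.9| + |24.2| = 11.9 + 24.2 = 36.1
4–6: |32.6| + |-20.0| = 32.6 + 20.0 = 52.6
1–4: |-38.8| + |22.3| = 38.8 + 22.3 = 61.1
Closest pair: 2–3 at 5.4.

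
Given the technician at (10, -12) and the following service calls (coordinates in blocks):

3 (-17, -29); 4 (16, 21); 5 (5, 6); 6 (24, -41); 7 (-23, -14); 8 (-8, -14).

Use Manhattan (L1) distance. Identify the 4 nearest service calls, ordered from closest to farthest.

Distances from (10, -12):
3: 44 blocks
4: 39 blocks
5: 23 blocks
6: 43 blocks
7: 35 blocks
8: 20 blocks
Sorted: 8 (20 blocks) < 5 (23 blocks) < 7 (35 blocks) < 4 (39 blocks) < 6 (43 blocks) < 3 (44 blocks)

8, 5, 7, 4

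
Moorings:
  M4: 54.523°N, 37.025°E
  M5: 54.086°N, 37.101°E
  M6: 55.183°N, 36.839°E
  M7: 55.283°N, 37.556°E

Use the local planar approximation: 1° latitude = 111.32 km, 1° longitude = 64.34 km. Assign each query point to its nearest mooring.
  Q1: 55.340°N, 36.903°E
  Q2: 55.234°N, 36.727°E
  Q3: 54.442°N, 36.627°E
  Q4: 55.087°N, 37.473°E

Q1 at 55.340°N, 36.903°E:
  M4: √((-0.817·111.32)² + (0.122·64.34)²) = √(8271.61874 + 61.61434) = 91.287 km
  M5: √((-1.254·111.32)² + (0.198·64.34)²) = √(19486.84220 + 162.29027) = 140.175 km
  M6: √((-0.157·111.32)² + (-0.064·64.34)²) = √(305.45392 + 16.95595) = 17.956 km
  M7: √((-0.057·111.32)² + (0.653·64.34)²) = √(40.26207 + 1765.17788) = 42.490 km
  → nearest: M6 (17.956 km)
Q2 at 55.234°N, 36.727°E:
  M4: √((-0.711·111.32)² + (0.298·64.34)²) = √(6264.48822 + 367.61620) = 81.438 km
  M5: √((-1.148·111.32)² + (0.374·64.34)²) = √(16331.65404 + 579.03567) = 130.041 km
  M6: √((-0.051·111.32)² + (0.112·64.34)²) = √(32.23196 + 51.92759) = 9.174 km
  M7: √((0.049·111.32)² + (0.829·64.34)²) = √(29.75353 + 2844.92731) = 53.616 km
  → nearest: M6 (9.174 km)
Q3 at 54.442°N, 36.627°E:
  M4: √((0.081·111.32)² + (0.398·64.34)²) = √(81.30485 + 655.73484) = 27.148 km
  M5: √((-0.356·111.32)² + (0.474·64.34)²) = √(1570.53056 + 930.07677) = 50.006 km
  M6: √((0.741·111.32)² + (0.212·64.34)²) = √(6804.28994 + 186.05178) = 83.608 km
  M7: √((0.841·111.32)² + (0.929·64.34)²) = √(8764.72687 + 3572.67525) = 111.074 km
  → nearest: M4 (27.148 km)
Q4 at 55.087°N, 37.473°E:
  M4: √((-0.564·111.32)² + (-0.448·64.34)²) = √(3941.89093 + 830.84142) = 69.085 km
  M5: √((-1.001·111.32)² + (-0.372·64.34)²) = √(12416.93908 + 572.85933) = 113.973 km
  M6: √((0.096·111.32)² + (-0.634·64.34)²) = √(114.20598 + 1663.95137) = 42.168 km
  M7: √((0.196·111.32)² + (0.083·64.34)²) = √(476.05654 + 28.51795) = 22.463 km
  → nearest: M7 (22.463 km)

Q1→M6; Q2→M6; Q3→M4; Q4→M7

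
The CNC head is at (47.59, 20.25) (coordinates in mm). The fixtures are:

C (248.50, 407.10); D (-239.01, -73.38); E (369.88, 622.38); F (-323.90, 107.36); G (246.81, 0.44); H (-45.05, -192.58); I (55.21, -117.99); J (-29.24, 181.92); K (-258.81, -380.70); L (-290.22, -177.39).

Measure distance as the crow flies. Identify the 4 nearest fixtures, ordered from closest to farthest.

Distances from (47.59, 20.25):
C: 435.91 mm
D: 301.51 mm
E: 682.96 mm
F: 381.57 mm
G: 200.20 mm
H: 232.12 mm
I: 138.45 mm
J: 179.00 mm
K: 504.62 mm
L: 391.38 mm
Sorted: I (138.45 mm) < J (179.00 mm) < G (200.20 mm) < H (232.12 mm) < D (301.51 mm) < F (381.57 mm) < …

I, J, G, H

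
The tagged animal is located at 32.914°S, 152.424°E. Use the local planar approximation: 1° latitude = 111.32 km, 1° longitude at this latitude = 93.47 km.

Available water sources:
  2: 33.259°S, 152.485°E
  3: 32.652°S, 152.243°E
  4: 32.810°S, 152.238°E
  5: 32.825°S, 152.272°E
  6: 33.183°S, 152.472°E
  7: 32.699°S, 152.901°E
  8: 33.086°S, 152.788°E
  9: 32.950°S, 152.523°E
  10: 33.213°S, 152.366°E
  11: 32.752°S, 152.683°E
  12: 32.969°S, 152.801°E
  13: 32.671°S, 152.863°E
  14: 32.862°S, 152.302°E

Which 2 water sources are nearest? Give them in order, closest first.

9, 14

Distances from 32.914°S, 152.424°E:
2: 38.826 km
3: 33.717 km
4: 20.887 km
5: 17.321 km
6: 30.279 km
7: 50.603 km
8: 39.041 km
9: 10.084 km
10: 33.723 km
11: 30.187 km
12: 35.766 km
13: 49.148 km
14: 12.788 km
Sorted: 9 (10.084 km) < 14 (12.788 km) < 5 (17.321 km) < 4 (20.887 km) < …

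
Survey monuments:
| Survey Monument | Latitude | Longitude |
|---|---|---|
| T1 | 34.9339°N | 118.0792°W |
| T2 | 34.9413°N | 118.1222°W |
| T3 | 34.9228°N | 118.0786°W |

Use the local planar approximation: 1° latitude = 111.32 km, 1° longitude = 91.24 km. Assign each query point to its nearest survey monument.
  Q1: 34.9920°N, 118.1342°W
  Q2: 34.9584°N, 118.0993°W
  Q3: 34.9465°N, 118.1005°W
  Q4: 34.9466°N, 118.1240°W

Q1→T2; Q2→T2; Q3→T2; Q4→T2

Q1 at 34.9920°N, 118.1342°W:
  T1: √((-0.0581·111.32)² + (0.0550·91.24)²) = √(41.831040 + 25.182331) = 8.1862 km
  T2: √((-0.0507·111.32)² + (0.0120·91.24)²) = √(31.853878 + 1.198762) = 5.7491 km
  T3: √((-0.0692·111.32)² + (0.0556·91.24)²) = √(59.341509 + 25.734761) = 9.2237 km
  → nearest: T2 (5.7491 km)
Q2 at 34.9584°N, 118.0993°W:
  T1: √((-0.0245·111.32)² + (0.0201·91.24)²) = √(7.438383 + 3.363277) = 3.2866 km
  T2: √((-0.0171·111.32)² + (-0.0229·91.24)²) = √(3.623586 + 4.365576) = 2.8265 km
  T3: √((-0.0356·111.32)² + (0.0207·91.24)²) = √(15.705306 + 3.567067) = 4.3900 km
  → nearest: T2 (2.8265 km)
Q3 at 34.9465°N, 118.1005°W:
  T1: √((-0.0126·111.32)² + (0.0213·91.24)²) = √(1.967377 + 3.776850) = 2.3967 km
  T2: √((-0.0052·111.32)² + (-0.0217·91.24)²) = √(0.335084 + 3.920036) = 2.0628 km
  T3: √((-0.0237·111.32)² + (0.0219·91.24)²) = √(6.960542 + 3.992627) = 3.3096 km
  → nearest: T2 (2.0628 km)
Q4 at 34.9466°N, 118.1240°W:
  T1: √((-0.0127·111.32)² + (0.0448·91.24)²) = √(1.998729 + 16.708081) = 4.3251 km
  T2: √((-0.0053·111.32)² + (0.0018·91.24)²) = √(0.348095 + 0.026972) = 0.6124 km
  T3: √((-0.0238·111.32)² + (0.0454·91.24)²) = √(7.019405 + 17.158616) = 4.9171 km
  → nearest: T2 (0.6124 km)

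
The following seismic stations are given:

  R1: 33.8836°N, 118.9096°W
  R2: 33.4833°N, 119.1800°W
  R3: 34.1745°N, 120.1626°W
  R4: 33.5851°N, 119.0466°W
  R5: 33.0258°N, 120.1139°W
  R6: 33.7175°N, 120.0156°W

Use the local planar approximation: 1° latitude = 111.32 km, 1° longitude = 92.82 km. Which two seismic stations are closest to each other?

Pairwise distances:
R1–R2: 51.1435 km
R1–R3: 120.7276 km
R1–R4: 35.5791 km
R1–R5: 147.0165 km
R1–R6: 104.3108 km
R2–R3: 119.3264 km
R2–R4: 16.7852 km
R2–R5: 100.5384 km
R2–R6: 81.8249 km
R3–R4: 122.6182 km
R3–R5: 127.9532 km
R3–R6: 52.6712 km
R4–R5: 117.0072 km
R4–R6: 91.1422 km
R5–R6: 77.5388 km
Closest pair: R2–R4 at 16.7852 km.

R2 and R4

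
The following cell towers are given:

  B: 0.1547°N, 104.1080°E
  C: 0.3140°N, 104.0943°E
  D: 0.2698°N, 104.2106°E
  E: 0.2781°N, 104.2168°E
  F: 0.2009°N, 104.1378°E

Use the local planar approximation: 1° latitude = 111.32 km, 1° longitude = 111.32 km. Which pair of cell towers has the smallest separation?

D and E

Pairwise distances:
B–C: √((0.1593·111.32)² + (-0.0137·111.32)²) = √(314.469078 + 2.325881) = 17.7987 km
B–D: √((0.1151·111.32)² + (0.1026·111.32)²) = √(164.171226 + 130.449109) = 17.1645 km
B–E: √((0.1234·111.32)² + (0.1088·111.32)²) = √(188.702092 + 146.691242) = 18.3137 km
B–F: √((0.0462·111.32)² + (0.0298·111.32)²) = √(26.450284 + 11.004718) = 6.1200 km
C–D: √((-0.0442·111.32)² + (0.1163·111.32)²) = √(24.209785 + 167.612277) = 13.8500 km
C–E: √((-0.0359·111.32)² + (0.1225·111.32)²) = √(15.971117 + 185.959587) = 14.2102 km
C–F: √((-0.1131·111.32)² + (0.0435·111.32)²) = √(158.515453 + 23.449031) = 13.4894 km
D–E: √((0.0083·111.32)² + (0.0062·111.32)²) = √(0.853695 + 0.476354) = 1.1533 km
D–F: √((-0.0689·111.32)² + (-0.0728·111.32)²) = √(58.828102 + 65.676372) = 11.1582 km
E–F: √((-0.0772·111.32)² + (-0.0790·111.32)²) = √(73.855186 + 77.339361) = 12.2961 km
Closest pair: D–E at 1.1533 km.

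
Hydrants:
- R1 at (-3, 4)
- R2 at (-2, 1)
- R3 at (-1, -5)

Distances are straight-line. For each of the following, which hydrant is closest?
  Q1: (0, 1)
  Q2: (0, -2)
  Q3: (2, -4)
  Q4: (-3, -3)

Q1 at (0, 1):
  R1: √((-3)² + (3)²) = √(9.00000 + 9.00000) = 4.243
  R2: √((-2)² + (0)²) = √(4.00000 + 0.00000) = 2.000
  R3: √((-1)² + (-6)²) = √(1.00000 + 36.00000) = 6.083
  → nearest: R2 (2.000)
Q2 at (0, -2):
  R1: √((-3)² + (6)²) = √(9.00000 + 36.00000) = 6.708
  R2: √((-2)² + (3)²) = √(4.00000 + 9.00000) = 3.606
  R3: √((-1)² + (-3)²) = √(1.00000 + 9.00000) = 3.162
  → nearest: R3 (3.162)
Q3 at (2, -4):
  R1: √((-5)² + (8)²) = √(25.00000 + 64.00000) = 9.434
  R2: √((-4)² + (5)²) = √(16.00000 + 25.00000) = 6.403
  R3: √((-3)² + (-1)²) = √(9.00000 + 1.00000) = 3.162
  → nearest: R3 (3.162)
Q4 at (-3, -3):
  R1: √((0)² + (7)²) = √(0.00000 + 49.00000) = 7.000
  R2: √((1)² + (4)²) = √(1.00000 + 16.00000) = 4.123
  R3: √((2)² + (-2)²) = √(4.00000 + 4.00000) = 2.828
  → nearest: R3 (2.828)

Q1→R2; Q2→R3; Q3→R3; Q4→R3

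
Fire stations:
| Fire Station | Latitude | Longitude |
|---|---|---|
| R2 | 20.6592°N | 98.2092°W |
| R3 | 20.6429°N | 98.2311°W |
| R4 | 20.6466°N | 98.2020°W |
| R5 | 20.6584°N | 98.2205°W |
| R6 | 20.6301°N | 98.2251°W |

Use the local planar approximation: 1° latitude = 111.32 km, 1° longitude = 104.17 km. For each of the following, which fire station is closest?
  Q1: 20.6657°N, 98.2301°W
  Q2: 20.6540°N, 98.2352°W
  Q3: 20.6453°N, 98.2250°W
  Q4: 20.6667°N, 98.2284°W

Q1→R5; Q2→R3; Q3→R3; Q4→R5

Q1 at 20.6657°N, 98.2301°W:
  R2: 2.2942 km
  R3: 2.5402 km
  R4: 3.6179 km
  R5: 1.2886 km
  R6: 3.9971 km
  → nearest: R5 (1.2886 km)
Q2 at 20.6540°N, 98.2352°W:
  R2: 2.7696 km
  R3: 1.3074 km
  R4: 3.5552 km
  R5: 1.6077 km
  R6: 2.8610 km
  → nearest: R3 (1.3074 km)
Q3 at 20.6453°N, 98.2250°W:
  R2: 2.2590 km
  R3: 0.6893 km
  R4: 2.4003 km
  R5: 1.5318 km
  R6: 1.6921 km
  → nearest: R3 (0.6893 km)
Q4 at 20.6667°N, 98.2284°W:
  R2: 2.1673 km
  R3: 2.6643 km
  R4: 3.5454 km
  R5: 1.2373 km
  R6: 4.0888 km
  → nearest: R5 (1.2373 km)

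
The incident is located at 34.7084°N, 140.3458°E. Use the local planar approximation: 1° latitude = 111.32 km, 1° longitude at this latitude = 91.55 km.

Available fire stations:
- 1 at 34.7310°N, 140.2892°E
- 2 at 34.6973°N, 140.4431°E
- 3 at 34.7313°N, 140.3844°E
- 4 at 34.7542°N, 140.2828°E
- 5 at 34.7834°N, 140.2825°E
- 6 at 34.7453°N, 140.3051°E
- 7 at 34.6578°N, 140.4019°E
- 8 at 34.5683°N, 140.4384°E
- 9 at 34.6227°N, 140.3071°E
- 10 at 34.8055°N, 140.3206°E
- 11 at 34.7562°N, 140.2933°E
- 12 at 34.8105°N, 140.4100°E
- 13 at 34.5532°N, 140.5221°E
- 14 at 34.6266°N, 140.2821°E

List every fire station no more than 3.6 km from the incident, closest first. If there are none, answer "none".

none

Distances from 34.7084°N, 140.3458°E:
1: 5.7602 km
2: 8.9931 km
3: 4.3574 km
4: 7.6981 km
5: 10.1631 km
6: 5.5459 km
7: 7.6228 km
8: 17.7511 km
9: 10.1768 km
10: 11.0526 km
11: 7.1704 km
12: 12.7955 km
13: 23.6431 km
14: 10.8133 km
Threshold 3.6 km: none within range.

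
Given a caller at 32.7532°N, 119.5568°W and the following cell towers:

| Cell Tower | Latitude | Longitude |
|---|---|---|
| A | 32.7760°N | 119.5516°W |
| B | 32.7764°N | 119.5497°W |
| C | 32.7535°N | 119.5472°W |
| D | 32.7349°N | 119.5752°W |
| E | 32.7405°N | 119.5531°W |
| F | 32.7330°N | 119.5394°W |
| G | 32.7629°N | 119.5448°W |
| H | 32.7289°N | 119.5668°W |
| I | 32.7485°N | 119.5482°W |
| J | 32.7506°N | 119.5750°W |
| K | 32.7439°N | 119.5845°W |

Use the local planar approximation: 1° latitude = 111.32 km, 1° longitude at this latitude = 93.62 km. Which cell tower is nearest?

Distances from 32.7532°N, 119.5568°W:
A: √((0.0228·111.32)² + (0.0052·93.62)²) = √(6.441931 + 0.236998) = 2.5844 km
B: √((0.0232·111.32)² + (0.0071·93.62)²) = √(6.669947 + 0.441829) = 2.6668 km
C: √((0.0003·111.32)² + (0.0096·93.62)²) = √(0.001115 + 0.807755) = 0.8994 km
D: √((-0.0183·111.32)² + (-0.0184·93.62)²) = √(4.150005 + 2.967378) = 2.6678 km
E: √((-0.0127·111.32)² + (0.0037·93.62)²) = √(1.998729 + 0.119989) = 1.4556 km
F: √((-0.0202·111.32)² + (0.0174·93.62)²) = √(5.056490 + 2.653602) = 2.7767 km
G: √((0.0097·111.32)² + (0.0120·93.62)²) = √(1.165977 + 1.262117) = 1.5582 km
H: √((-0.0243·111.32)² + (-0.0100·93.62)²) = √(7.317436 + 0.876470) = 2.8625 km
I: √((-0.0047·111.32)² + (0.0086·93.62)²) = √(0.273742 + 0.648238) = 0.9602 km
J: √((-0.0026·111.32)² + (-0.0182·93.62)²) = √(0.083771 + 2.903221) = 1.7283 km
K: √((-0.0093·111.32)² + (-0.0277·93.62)²) = √(1.071796 + 6.725070) = 2.7923 km
Minimum: C at 0.8994 km.

C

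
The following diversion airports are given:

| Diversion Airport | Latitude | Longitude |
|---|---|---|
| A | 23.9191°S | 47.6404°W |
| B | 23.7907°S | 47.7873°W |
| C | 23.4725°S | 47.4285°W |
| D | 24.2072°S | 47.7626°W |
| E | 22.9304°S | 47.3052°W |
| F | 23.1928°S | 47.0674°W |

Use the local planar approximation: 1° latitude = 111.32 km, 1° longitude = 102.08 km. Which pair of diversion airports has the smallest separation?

Pairwise distances:
A–B: 20.7164 km
A–C: 54.2174 km
A–D: 34.4118 km
A–E: 115.2583 km
A–F: 99.7913 km
B–C: 50.9530 km
B–D: 46.4333 km
B–E: 107.6732 km
B–F: 99.1483 km
C–D: 88.6128 km
C–E: 61.6452 km
C–F: 48.2515 km
D–E: 149.6061 km
D–F: 133.3708 km
E–F: 37.9803 km
Closest pair: A–B at 20.7164 km.

A and B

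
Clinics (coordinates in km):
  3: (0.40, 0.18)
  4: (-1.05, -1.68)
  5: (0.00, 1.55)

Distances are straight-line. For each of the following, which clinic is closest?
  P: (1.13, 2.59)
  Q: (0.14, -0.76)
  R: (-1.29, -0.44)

P→5; Q→3; R→4

P at (1.13, 2.59):
  3: √((-0.73)² + (-2.41)²) = √(0.5329 + 5.8081) = 2.52 km
  4: √((-2.18)² + (-4.27)²) = √(4.7524 + 18.2329) = 4.79 km
  5: √((-1.13)² + (-1.04)²) = √(1.2769 + 1.0816) = 1.54 km
  → nearest: 5 (1.54 km)
Q at (0.14, -0.76):
  3: √((0.26)² + (0.94)²) = √(0.0676 + 0.8836) = 0.98 km
  4: √((-1.19)² + (-0.92)²) = √(1.4161 + 0.8464) = 1.50 km
  5: √((-0.14)² + (2.31)²) = √(0.0196 + 5.3361) = 2.31 km
  → nearest: 3 (0.98 km)
R at (-1.29, -0.44):
  3: √((1.69)² + (0.62)²) = √(2.8561 + 0.3844) = 1.80 km
  4: √((0.24)² + (-1.24)²) = √(0.0576 + 1.5376) = 1.26 km
  5: √((1.29)² + (1.99)²) = √(1.6641 + 3.9601) = 2.37 km
  → nearest: 4 (1.26 km)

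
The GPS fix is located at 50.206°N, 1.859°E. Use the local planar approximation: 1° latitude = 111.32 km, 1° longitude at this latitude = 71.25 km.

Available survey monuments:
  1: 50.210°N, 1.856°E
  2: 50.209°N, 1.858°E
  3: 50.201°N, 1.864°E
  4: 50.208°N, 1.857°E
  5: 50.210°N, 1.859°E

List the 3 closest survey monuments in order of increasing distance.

4, 2, 5

Distances from 50.206°N, 1.859°E:
1: 0.494 km
2: 0.341 km
3: 0.661 km
4: 0.264 km
5: 0.445 km
Sorted: 4 (0.264 km) < 2 (0.341 km) < 5 (0.445 km) < 1 (0.494 km) < 3 (0.661 km)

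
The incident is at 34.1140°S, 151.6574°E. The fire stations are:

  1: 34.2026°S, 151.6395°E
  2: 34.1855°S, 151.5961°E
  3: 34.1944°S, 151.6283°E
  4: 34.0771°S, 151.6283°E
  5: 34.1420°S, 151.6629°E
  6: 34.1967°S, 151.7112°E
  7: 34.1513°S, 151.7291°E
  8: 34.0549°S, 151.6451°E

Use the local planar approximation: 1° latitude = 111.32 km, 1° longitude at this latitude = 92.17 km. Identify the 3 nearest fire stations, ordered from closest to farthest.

5, 4, 8

Distances from 34.1140°S, 151.6574°E:
1: √((-0.0886·111.32)² + (-0.0179·92.17)²) = √(97.277822 + 2.721982) = 10.0000 km
2: √((-0.0715·111.32)² + (-0.0613·92.17)²) = √(63.351730 + 31.922737) = 9.7609 km
3: √((-0.0804·111.32)² + (-0.0291·92.17)²) = √(80.104791 + 7.193913) = 9.3434 km
4: √((0.0369·111.32)² + (-0.0291·92.17)²) = √(16.873265 + 7.193913) = 4.9058 km
5: √((-0.0280·111.32)² + (0.0055·92.17)²) = √(9.715440 + 0.256983) = 3.1579 km
6: √((-0.0827·111.32)² + (0.0538·92.17)²) = √(84.753456 + 24.589162) = 10.4567 km
7: √((-0.0373·111.32)² + (0.0717·92.17)²) = √(17.241064 + 43.673449) = 7.8048 km
8: √((0.0591·111.32)² + (-0.0123·92.17)²) = √(43.283399 + 1.285255) = 6.6760 km
Sorted: 5 (3.1579 km) < 4 (4.9058 km) < 8 (6.6760 km) < 7 (7.8048 km) < 3 (9.3434 km) < …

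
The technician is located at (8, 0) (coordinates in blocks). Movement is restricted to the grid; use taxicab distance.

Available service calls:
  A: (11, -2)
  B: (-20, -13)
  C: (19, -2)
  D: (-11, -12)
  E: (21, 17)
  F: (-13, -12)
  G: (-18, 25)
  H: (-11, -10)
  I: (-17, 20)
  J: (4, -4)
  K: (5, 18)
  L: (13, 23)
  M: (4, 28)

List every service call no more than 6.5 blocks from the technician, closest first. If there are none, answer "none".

Distances from (8, 0):
A: 5 blocks
B: 41 blocks
C: 13 blocks
D: 31 blocks
E: 30 blocks
F: 33 blocks
G: 51 blocks
H: 29 blocks
I: 45 blocks
J: 8 blocks
K: 21 blocks
L: 28 blocks
M: 32 blocks
Threshold 6.5 blocks: A (5 blocks) is within range.

A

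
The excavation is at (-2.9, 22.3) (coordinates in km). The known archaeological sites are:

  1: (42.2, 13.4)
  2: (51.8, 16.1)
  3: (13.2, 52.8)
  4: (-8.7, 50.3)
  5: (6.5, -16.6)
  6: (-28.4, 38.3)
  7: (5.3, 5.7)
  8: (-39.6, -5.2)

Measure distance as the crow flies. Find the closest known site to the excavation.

7

Distances from (-2.9, 22.3):
1: 46.0 km
2: 55.1 km
3: 34.5 km
4: 28.6 km
5: 40.0 km
6: 30.1 km
7: 18.5 km
8: 45.9 km
Minimum: 7 at 18.5 km.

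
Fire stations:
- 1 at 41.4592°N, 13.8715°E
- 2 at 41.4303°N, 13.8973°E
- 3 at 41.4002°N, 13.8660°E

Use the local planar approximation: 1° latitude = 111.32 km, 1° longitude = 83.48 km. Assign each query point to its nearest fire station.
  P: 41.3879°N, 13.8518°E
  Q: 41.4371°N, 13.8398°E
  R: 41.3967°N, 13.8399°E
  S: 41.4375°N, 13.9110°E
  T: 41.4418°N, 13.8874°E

P at 41.3879°N, 13.8518°E:
  1: √((0.0713·111.32)² + (0.0197·83.48)²) = √(62.997810 + 2.704564) = 8.1057 km
  2: √((0.0424·111.32)² + (0.0455·83.48)²) = √(22.278098 + 14.427387) = 6.0585 km
  3: √((0.0123·111.32)² + (0.0142·83.48)²) = √(1.874807 + 1.405211) = 1.8111 km
  → nearest: 3 (1.8111 km)
Q at 41.4371°N, 13.8398°E:
  1: √((0.0221·111.32)² + (0.0317·83.48)²) = √(6.052446 + 7.002988) = 3.6132 km
  2: √((-0.0068·111.32)² + (0.0575·83.48)²) = √(0.573013 + 23.040960) = 4.8594 km
  3: √((-0.0369·111.32)² + (0.0262·83.48)²) = √(16.873265 + 4.783739) = 4.6537 km
  → nearest: 1 (3.6132 km)
R at 41.3967°N, 13.8399°E:
  1: √((0.0625·111.32)² + (0.0316·83.48)²) = √(48.406806 + 6.958875) = 7.4408 km
  2: √((0.0336·111.32)² + (0.0574·83.48)²) = √(13.990233 + 22.960887) = 6.0787 km
  3: √((0.0035·111.32)² + (0.0261·83.48)²) = √(0.151804 + 4.747291) = 2.2134 km
  → nearest: 3 (2.2134 km)
S at 41.4375°N, 13.9110°E:
  1: √((0.0217·111.32)² + (-0.0395·83.48)²) = √(5.835336 + 10.873242) = 4.0876 km
  2: √((-0.0072·111.32)² + (-0.0137·83.48)²) = √(0.642409 + 1.307995) = 1.3966 km
  3: √((-0.0373·111.32)² + (-0.0450·83.48)²) = √(17.241064 + 14.112044) = 5.5994 km
  → nearest: 2 (1.3966 km)
T at 41.4418°N, 13.8874°E:
  1: √((0.0174·111.32)² + (-0.0159·83.48)²) = √(3.751845 + 1.761810) = 2.3481 km
  2: √((-0.0115·111.32)² + (0.0099·83.48)²) = √(1.638861 + 0.683023) = 1.5238 km
  3: √((-0.0416·111.32)² + (-0.0214·83.48)²) = √(21.445346 + 3.191482) = 4.9635 km
  → nearest: 2 (1.5238 km)

P→3; Q→1; R→3; S→2; T→2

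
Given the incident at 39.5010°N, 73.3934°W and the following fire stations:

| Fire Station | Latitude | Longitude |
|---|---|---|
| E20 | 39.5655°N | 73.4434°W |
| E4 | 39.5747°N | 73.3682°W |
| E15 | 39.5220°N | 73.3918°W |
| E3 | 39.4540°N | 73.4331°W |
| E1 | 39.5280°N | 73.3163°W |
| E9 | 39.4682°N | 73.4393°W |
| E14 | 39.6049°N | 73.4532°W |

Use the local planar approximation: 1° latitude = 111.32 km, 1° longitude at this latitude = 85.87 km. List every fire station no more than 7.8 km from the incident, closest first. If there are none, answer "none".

Distances from 39.5010°N, 73.3934°W:
E20: 8.3659 km
E4: 8.4849 km
E15: 2.3418 km
E3: 6.2447 km
E1: 7.2709 km
E9: 5.3728 km
E14: 12.6548 km
Threshold 7.8 km: E15 (2.3418 km), E9 (5.3728 km), E3 (6.2447 km), E1 (7.2709 km) are within range.

E15, E9, E3, E1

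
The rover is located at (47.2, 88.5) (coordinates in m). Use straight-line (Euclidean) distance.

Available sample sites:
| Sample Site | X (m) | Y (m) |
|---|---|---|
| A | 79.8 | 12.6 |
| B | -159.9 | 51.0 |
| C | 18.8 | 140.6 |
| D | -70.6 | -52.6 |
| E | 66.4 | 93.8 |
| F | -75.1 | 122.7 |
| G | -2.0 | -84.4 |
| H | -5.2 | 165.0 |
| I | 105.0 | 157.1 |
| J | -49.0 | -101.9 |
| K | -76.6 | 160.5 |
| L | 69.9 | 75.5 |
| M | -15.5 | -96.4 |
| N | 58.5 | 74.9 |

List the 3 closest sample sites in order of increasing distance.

N, E, L

Distances from (47.2, 88.5):
A: √((32.6)² + (-75.9)²) = √(1062.760 + 5760.810) = 82.6 m
B: √((-207.1)² + (-37.5)²) = √(42890.410 + 1406.250) = 210.5 m
C: √((-28.4)² + (52.1)²) = √(806.560 + 2714.410) = 59.3 m
D: √((-117.8)² + (-141.1)²) = √(13876.840 + 19909.210) = 183.8 m
E: √((19.2)² + (5.3)²) = √(368.640 + 28.090) = 19.9 m
F: √((-122.3)² + (34.2)²) = √(14957.290 + 1169.640) = 127.0 m
G: √((-49.2)² + (-172.9)²) = √(2420.640 + 29894.410) = 179.8 m
H: √((-52.4)² + (76.5)²) = √(2745.760 + 5852.250) = 92.7 m
I: √((57.8)² + (68.6)²) = √(3340.840 + 4705.960) = 89.7 m
J: √((-96.2)² + (-190.4)²) = √(9254.440 + 36252.160) = 213.3 m
K: √((-123.8)² + (72.0)²) = √(15326.440 + 5184.000) = 143.2 m
L: √((22.7)² + (-13.0)²) = √(515.290 + 169.000) = 26.2 m
M: √((-62.7)² + (-184.9)²) = √(3931.290 + 34188.010) = 195.2 m
N: √((11.3)² + (-13.6)²) = √(127.690 + 184.960) = 17.7 m
Sorted: N (17.7 m) < E (19.9 m) < L (26.2 m) < C (59.3 m) < A (82.6 m) < …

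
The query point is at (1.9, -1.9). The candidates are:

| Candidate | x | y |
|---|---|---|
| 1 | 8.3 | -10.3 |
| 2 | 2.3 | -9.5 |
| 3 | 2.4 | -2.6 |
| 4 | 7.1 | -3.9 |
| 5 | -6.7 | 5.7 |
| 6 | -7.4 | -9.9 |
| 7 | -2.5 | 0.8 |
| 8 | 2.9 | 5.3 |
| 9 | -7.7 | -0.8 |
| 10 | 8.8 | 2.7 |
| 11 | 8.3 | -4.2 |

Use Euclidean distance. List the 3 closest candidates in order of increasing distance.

Distances from (1.9, -1.9):
1: √((6.4)² + (-8.4)²) = √(40.960 + 70.560) = 10.6
2: √((0.4)² + (-7.6)²) = √(0.160 + 57.760) = 7.6
3: √((0.5)² + (-0.7)²) = √(0.250 + 0.490) = 0.9
4: √((5.2)² + (-2.0)²) = √(27.040 + 4.000) = 5.6
5: √((-8.6)² + (7.6)²) = √(73.960 + 57.760) = 11.5
6: √((-9.3)² + (-8.0)²) = √(86.490 + 64.000) = 12.3
7: √((-4.4)² + (2.7)²) = √(19.360 + 7.290) = 5.2
8: √((1.0)² + (7.2)²) = √(1.000 + 51.840) = 7.3
9: √((-9.6)² + (1.1)²) = √(92.160 + 1.210) = 9.7
10: √((6.9)² + (4.6)²) = √(47.610 + 21.160) = 8.3
11: √((6.4)² + (-2.3)²) = √(40.960 + 5.290) = 6.8
Sorted: 3 (0.9) < 7 (5.2) < 4 (5.6) < 11 (6.8) < 8 (7.3) < …

3, 7, 4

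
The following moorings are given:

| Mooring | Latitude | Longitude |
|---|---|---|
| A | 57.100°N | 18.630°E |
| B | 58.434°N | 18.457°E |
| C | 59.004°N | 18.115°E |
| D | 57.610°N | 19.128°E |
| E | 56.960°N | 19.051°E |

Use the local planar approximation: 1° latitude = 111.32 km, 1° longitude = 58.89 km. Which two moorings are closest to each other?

Pairwise distances:
A–E: √((-0.140·111.32)² + (0.421·58.89)²) = √(242.88599 + 614.67748) = 29.284 km
A–D: √((0.510·111.32)² + (0.498·58.89)²) = √(3223.19624 + 860.08583) = 63.901 km
B–C: √((0.570·111.32)² + (-0.342·58.89)²) = √(4026.20707 + 405.63491) = 66.572 km
D–E: √((-0.650·111.32)² + (-0.077·58.89)²) = √(5235.68016 + 20.56196) = 72.500 km
B–D: √((-0.824·111.32)² + (0.671·58.89)²) = √(8413.96728 + 1561.45024) = 99.877 km
A–B: √((1.334·111.32)² + (-0.173·58.89)²) = √(22052.51136 + 103.79473) = 148.850 km
C–D: √((-1.394·111.32)² + (1.013·58.89)²) = √(24080.85723 + 3558.78703) = 166.252 km
B–E: √((-1.474·111.32)² + (0.594·58.89)²) = √(26924.11038 + 1223.64657) = 167.773 km
A–C: √((1.904·111.32)² + (-0.515·58.89)²) = √(44924.19290 + 919.80881) = 214.112 km
C–E: √((-2.044·111.32)² + (0.936·58.89)²) = √(51773.57785 + 3038.32905) = 234.119 km
Closest pair: A–E at 29.284 km.

A and E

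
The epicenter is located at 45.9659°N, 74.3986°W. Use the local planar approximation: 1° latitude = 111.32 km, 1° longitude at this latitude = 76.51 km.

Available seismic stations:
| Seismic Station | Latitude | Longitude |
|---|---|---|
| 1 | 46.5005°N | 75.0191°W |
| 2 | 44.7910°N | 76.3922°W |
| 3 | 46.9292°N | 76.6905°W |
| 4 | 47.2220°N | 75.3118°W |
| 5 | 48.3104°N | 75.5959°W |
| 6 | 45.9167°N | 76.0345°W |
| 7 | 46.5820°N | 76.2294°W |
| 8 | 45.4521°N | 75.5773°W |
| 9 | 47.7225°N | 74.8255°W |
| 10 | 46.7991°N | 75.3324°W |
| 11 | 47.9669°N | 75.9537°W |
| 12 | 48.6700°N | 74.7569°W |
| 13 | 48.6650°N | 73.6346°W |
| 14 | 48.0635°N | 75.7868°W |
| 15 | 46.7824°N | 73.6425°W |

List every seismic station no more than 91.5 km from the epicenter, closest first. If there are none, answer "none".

Distances from 45.9659°N, 74.3986°W:
1: 76.1279 km
2: 200.9266 km
3: 205.5432 km
4: 156.3132 km
5: 276.5993 km
6: 125.2825 km
7: 155.9637 km
8: 106.7907 km
9: 198.2537 km
10: 117.0782 km
11: 252.5363 km
12: 302.2661 km
13: 306.0969 km
14: 256.5255 km
15: 107.7406 km
Threshold 91.5 km: 1 (76.1279 km) is within range.

1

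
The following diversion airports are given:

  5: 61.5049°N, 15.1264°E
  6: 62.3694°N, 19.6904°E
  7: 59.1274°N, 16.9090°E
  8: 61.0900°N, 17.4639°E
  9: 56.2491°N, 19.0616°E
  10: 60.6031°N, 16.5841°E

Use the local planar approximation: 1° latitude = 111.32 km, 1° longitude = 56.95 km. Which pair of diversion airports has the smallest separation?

Pairwise distances:
5–6: √((0.8645·111.32)² + (4.5640·56.95)²) = √(9261.394642 + 67558.302432) = 277.1637 km
5–7: √((-2.3775·111.32)² + (1.7826·56.95)²) = √(70046.662367 + 10306.121574) = 283.4657 km
5–8: √((-0.4149·111.32)² + (2.3375·56.95)²) = √(2133.208301 + 17721.100800) = 140.9053 km
5–9: √((-5.2558·111.32)² + (3.9352·56.95)²) = √(342313.523244 + 50225.130741) = 626.5291 km
5–10: √((-0.9018·111.32)² + (1.4577·56.95)²) = √(10077.826036 + 6891.658746) = 130.2670 km
6–7: √((-3.2420·111.32)² + (-2.7814·56.95)²) = √(130248.405792 + 25090.791265) = 394.1309 km
6–8: √((-1.2794·111.32)² + (-2.2265·56.95)²) = √(20284.256239 + 16078.030781) = 190.6890 km
6–9: √((-6.1203·111.32)² + (-0.6288·56.95)²) = √(464185.763369 + 1282.367559) = 682.2522 km
6–10: √((-1.7663·111.32)² + (-3.1063·56.95)²) = √(38661.200292 + 31294.949147) = 264.4922 km
7–8: √((1.9626·111.32)² + (0.5549·56.95)²) = √(47732.038730 + 998.658278) = 220.7503 km
7–9: √((-2.8783·111.32)² + (2.1526·56.95)²) = √(102664.077877 + 15028.447853) = 343.0634 km
7–10: √((1.4757·111.32)² + (-0.3249·56.95)²) = √(26986.250655 + 342.363044) = 165.3137 km
8–9: √((-4.8409·111.32)² + (1.5977·56.95)²) = √(290401.341388 + 8279.000851) = 546.5166 km
8–10: √((-0.4869·111.32)² + (-0.8798·56.95)²) = √(2937.825150 + 2510.471943) = 73.8126 km
9–10: √((4.3540·111.32)² + (-2.4775·56.95)²) = √(234921.759394 + 19907.411016) = 504.8061 km
Closest pair: 8–10 at 73.8126 km.

8 and 10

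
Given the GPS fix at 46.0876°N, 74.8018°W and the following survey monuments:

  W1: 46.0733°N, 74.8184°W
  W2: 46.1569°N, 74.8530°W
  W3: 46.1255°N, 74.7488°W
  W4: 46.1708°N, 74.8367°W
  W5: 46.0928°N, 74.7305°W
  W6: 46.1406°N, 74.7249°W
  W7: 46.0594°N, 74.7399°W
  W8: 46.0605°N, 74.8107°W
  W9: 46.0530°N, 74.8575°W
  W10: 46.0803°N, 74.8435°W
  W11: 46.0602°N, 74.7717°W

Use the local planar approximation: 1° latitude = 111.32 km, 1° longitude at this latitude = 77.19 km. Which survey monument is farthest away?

Distances from 46.0876°N, 74.8018°W:
W1: 2.0435 km
W2: 8.6679 km
W3: 5.8768 km
W4: 9.6457 km
W5: 5.5340 km
W6: 8.3693 km
W7: 5.7170 km
W8: 3.0940 km
W9: 5.7724 km
W10: 3.3198 km
W11: 3.8343 km
Maximum: W4 at 9.6457 km.

W4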